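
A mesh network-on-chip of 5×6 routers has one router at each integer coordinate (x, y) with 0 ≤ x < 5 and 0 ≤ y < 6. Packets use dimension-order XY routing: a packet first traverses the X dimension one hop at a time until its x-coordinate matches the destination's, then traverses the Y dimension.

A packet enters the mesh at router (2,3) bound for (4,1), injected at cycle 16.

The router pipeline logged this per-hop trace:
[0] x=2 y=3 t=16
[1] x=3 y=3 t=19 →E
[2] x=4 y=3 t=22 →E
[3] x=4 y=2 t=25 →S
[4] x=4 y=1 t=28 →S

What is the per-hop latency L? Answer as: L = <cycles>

From hop 0 (16) to hop 1 (19): +3 cycles.
Per-hop latency L = Δcyc = 3.

L = 3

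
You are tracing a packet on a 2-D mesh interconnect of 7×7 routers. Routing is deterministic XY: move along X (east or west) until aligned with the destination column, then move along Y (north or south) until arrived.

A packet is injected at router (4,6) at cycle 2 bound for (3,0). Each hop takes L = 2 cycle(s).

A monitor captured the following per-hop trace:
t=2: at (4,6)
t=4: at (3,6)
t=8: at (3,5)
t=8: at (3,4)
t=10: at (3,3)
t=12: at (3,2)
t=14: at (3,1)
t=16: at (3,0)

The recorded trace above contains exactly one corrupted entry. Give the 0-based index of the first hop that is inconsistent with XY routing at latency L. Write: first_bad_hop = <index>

hop 1: step (-1,+0), +2 cyc — ok
hop 2: step (+0,-1), +4 cyc — BAD: Δcyc=4≠L

first_bad_hop = 2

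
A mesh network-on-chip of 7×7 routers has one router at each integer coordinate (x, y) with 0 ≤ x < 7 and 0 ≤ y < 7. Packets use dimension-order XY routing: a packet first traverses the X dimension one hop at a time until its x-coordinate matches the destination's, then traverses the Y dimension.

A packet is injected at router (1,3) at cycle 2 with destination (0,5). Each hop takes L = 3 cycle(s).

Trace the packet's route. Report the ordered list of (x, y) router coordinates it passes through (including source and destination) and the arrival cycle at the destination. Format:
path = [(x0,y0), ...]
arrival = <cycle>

path = [(1,3), (0,3), (0,4), (0,5)]
arrival = 11

[0] x=1 y=3 t=2
[1] x=0 y=3 t=5 →W
[2] x=0 y=4 t=8 →N
[3] x=0 y=5 t=11 →N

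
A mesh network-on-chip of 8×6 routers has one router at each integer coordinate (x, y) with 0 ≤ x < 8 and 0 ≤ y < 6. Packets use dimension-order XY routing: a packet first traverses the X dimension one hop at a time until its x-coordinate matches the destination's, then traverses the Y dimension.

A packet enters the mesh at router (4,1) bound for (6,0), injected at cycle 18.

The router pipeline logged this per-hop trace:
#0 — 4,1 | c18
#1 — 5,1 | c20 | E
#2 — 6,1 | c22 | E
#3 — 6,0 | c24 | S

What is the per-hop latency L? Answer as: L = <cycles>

L = 2

From hop 0 (18) to hop 1 (20): +2 cycles.
Each hop adds L, hence L = 2.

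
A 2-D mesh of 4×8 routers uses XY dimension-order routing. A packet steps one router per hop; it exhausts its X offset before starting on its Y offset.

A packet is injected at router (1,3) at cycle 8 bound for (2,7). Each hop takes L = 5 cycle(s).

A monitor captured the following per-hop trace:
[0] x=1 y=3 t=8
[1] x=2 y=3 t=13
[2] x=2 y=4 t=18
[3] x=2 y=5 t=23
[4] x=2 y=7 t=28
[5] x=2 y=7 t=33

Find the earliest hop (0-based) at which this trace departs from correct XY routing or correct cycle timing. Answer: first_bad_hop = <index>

  1: Δx=+1 Δy=+0 Δt=5 [ok]
  2: Δx=+0 Δy=+1 Δt=5 [ok]
  3: Δx=+0 Δy=+1 Δt=5 [ok]
  4: Δx=+0 Δy=+2 Δt=5 [BAD: non-unit step]

first_bad_hop = 4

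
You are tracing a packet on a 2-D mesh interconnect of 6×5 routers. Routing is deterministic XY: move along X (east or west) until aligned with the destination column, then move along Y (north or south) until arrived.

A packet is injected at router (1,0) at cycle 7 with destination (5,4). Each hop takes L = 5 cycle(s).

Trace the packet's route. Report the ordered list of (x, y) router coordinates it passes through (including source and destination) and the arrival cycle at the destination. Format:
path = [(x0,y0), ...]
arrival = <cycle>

path = [(1,0), (2,0), (3,0), (4,0), (5,0), (5,1), (5,2), (5,3), (5,4)]
arrival = 47

t=7: at (1,0)
t=12: at (2,0) after E
t=17: at (3,0) after E
t=22: at (4,0) after E
t=27: at (5,0) after E
t=32: at (5,1) after N
t=37: at (5,2) after N
t=42: at (5,3) after N
t=47: at (5,4) after N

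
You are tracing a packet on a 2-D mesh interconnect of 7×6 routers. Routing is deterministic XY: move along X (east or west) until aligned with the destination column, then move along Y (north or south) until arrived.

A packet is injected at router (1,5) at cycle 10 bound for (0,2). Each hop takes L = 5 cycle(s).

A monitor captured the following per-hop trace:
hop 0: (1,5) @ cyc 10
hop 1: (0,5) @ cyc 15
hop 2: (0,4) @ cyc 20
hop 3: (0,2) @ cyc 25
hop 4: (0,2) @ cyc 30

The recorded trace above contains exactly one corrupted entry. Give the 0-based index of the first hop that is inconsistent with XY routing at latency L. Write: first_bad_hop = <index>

first_bad_hop = 3

[1] (-1,+0) / 5c ⇒ ok
[2] (+0,-1) / 5c ⇒ ok
[3] (+0,-2) / 5c ⇒ BAD: non-unit step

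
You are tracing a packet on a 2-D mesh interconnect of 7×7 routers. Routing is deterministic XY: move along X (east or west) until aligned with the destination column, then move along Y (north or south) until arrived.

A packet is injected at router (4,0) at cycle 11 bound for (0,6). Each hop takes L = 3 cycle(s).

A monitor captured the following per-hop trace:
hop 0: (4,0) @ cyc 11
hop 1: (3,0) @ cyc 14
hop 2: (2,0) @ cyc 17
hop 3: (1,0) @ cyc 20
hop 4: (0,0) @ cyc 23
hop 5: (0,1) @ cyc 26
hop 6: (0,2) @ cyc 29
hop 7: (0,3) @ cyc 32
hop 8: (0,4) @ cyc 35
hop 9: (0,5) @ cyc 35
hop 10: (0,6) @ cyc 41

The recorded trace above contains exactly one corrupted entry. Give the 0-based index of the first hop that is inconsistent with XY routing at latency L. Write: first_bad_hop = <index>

hop 1: step (-1,+0), +3 cyc — ok
hop 2: step (-1,+0), +3 cyc — ok
hop 3: step (-1,+0), +3 cyc — ok
hop 4: step (-1,+0), +3 cyc — ok
hop 5: step (+0,+1), +3 cyc — ok
hop 6: step (+0,+1), +3 cyc — ok
hop 7: step (+0,+1), +3 cyc — ok
hop 8: step (+0,+1), +3 cyc — ok
hop 9: step (+0,+1), +0 cyc — BAD: Δcyc=0≠L

first_bad_hop = 9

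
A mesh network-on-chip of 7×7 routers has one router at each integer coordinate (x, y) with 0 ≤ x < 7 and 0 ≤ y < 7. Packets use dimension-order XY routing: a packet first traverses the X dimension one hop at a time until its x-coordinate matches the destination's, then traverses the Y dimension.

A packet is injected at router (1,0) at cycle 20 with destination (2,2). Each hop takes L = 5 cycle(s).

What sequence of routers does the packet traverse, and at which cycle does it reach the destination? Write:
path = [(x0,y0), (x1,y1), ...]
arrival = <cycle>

[0] x=1 y=0 t=20
[1] x=2 y=0 t=25 →E
[2] x=2 y=1 t=30 →N
[3] x=2 y=2 t=35 →N

path = [(1,0), (2,0), (2,1), (2,2)]
arrival = 35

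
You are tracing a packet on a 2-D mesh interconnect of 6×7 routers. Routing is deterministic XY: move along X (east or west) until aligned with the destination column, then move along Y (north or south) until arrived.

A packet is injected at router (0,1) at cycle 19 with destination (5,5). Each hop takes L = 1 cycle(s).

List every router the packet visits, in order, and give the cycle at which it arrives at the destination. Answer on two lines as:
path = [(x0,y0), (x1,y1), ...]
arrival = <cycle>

path = [(0,1), (1,1), (2,1), (3,1), (4,1), (5,1), (5,2), (5,3), (5,4), (5,5)]
arrival = 28

t=19: at (0,1)
t=20: at (1,1) after E
t=21: at (2,1) after E
t=22: at (3,1) after E
t=23: at (4,1) after E
t=24: at (5,1) after E
t=25: at (5,2) after N
t=26: at (5,3) after N
t=27: at (5,4) after N
t=28: at (5,5) after N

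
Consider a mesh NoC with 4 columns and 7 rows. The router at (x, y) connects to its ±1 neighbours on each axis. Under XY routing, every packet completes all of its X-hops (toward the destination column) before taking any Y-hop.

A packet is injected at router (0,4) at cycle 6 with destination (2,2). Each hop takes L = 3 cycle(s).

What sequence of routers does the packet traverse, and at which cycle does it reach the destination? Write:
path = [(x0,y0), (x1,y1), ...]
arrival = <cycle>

[0] x=0 y=4 t=6
[1] x=1 y=4 t=9 →E
[2] x=2 y=4 t=12 →E
[3] x=2 y=3 t=15 →S
[4] x=2 y=2 t=18 →S

path = [(0,4), (1,4), (2,4), (2,3), (2,2)]
arrival = 18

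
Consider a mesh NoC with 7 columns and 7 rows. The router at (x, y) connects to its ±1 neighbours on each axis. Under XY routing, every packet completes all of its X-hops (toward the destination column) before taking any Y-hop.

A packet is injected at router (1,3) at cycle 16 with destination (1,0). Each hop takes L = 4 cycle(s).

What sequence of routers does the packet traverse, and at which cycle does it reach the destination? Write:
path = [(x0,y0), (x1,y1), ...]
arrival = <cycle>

path = [(1,3), (1,2), (1,1), (1,0)]
arrival = 28

t=16: at (1,3)
t=20: at (1,2) after S
t=24: at (1,1) after S
t=28: at (1,0) after S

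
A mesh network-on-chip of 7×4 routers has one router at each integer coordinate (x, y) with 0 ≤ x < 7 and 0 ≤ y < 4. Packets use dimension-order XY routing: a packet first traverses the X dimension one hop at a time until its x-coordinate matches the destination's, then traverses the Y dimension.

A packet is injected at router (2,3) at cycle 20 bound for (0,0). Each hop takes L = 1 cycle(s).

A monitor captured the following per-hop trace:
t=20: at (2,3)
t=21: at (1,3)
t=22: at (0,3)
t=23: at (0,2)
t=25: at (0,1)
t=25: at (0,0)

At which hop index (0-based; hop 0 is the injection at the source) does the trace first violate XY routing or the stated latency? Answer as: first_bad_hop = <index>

[1] (-1,+0) / 1c ⇒ ok
[2] (-1,+0) / 1c ⇒ ok
[3] (+0,-1) / 1c ⇒ ok
[4] (+0,-1) / 2c ⇒ BAD: Δcyc=2≠L

first_bad_hop = 4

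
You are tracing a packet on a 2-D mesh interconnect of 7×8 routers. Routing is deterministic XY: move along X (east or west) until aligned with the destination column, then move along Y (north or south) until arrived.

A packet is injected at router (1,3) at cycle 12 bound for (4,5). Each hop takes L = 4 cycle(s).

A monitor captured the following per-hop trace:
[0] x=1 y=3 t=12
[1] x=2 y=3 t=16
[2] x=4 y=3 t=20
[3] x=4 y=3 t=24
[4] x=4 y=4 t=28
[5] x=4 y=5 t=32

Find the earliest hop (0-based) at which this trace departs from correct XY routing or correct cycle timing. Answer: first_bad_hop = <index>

first_bad_hop = 2

  1: Δx=+1 Δy=+0 Δt=4 [ok]
  2: Δx=+2 Δy=+0 Δt=4 [BAD: non-unit step]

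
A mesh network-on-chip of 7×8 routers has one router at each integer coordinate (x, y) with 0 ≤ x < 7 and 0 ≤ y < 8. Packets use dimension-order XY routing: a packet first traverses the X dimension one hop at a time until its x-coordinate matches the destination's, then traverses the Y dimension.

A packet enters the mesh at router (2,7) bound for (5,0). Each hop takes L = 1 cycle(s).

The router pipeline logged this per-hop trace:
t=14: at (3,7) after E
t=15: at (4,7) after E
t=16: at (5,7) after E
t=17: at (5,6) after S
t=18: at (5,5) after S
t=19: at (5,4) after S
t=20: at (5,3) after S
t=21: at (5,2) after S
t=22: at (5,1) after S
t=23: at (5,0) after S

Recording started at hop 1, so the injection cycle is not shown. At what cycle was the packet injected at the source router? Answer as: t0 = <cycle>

At hop 1 the cycle is 14; in general cyc_k = t0 + kL.
So t0 = 14 − 1·1 = 13.

t0 = 13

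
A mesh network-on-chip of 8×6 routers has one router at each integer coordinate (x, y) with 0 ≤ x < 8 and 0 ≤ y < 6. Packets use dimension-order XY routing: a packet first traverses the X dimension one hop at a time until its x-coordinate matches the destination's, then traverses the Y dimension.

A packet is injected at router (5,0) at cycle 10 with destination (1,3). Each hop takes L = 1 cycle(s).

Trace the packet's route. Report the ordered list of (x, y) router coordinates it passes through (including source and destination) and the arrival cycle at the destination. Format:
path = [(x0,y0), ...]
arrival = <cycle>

path = [(5,0), (4,0), (3,0), (2,0), (1,0), (1,1), (1,2), (1,3)]
arrival = 17

[0] x=5 y=0 t=10
[1] x=4 y=0 t=11 →W
[2] x=3 y=0 t=12 →W
[3] x=2 y=0 t=13 →W
[4] x=1 y=0 t=14 →W
[5] x=1 y=1 t=15 →N
[6] x=1 y=2 t=16 →N
[7] x=1 y=3 t=17 →N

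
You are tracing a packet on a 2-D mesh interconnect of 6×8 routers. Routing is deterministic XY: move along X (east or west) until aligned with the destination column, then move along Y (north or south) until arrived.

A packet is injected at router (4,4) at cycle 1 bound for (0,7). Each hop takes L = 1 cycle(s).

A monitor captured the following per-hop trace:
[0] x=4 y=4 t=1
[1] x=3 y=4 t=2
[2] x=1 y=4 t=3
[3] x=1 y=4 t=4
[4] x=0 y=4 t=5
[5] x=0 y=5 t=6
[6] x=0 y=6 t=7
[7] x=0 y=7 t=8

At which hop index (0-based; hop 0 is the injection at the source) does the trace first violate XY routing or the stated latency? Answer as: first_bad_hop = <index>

[1] (-1,+0) / 1c ⇒ ok
[2] (-2,+0) / 1c ⇒ BAD: non-unit step

first_bad_hop = 2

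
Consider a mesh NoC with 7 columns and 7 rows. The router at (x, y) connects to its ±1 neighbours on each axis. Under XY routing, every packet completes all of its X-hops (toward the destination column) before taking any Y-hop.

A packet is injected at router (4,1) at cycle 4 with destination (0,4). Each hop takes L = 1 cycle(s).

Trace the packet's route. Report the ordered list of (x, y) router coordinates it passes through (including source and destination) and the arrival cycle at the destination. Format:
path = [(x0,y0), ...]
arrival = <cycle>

#0 — 4,1 | c4
#1 — 3,1 | c5 | W
#2 — 2,1 | c6 | W
#3 — 1,1 | c7 | W
#4 — 0,1 | c8 | W
#5 — 0,2 | c9 | N
#6 — 0,3 | c10 | N
#7 — 0,4 | c11 | N

path = [(4,1), (3,1), (2,1), (1,1), (0,1), (0,2), (0,3), (0,4)]
arrival = 11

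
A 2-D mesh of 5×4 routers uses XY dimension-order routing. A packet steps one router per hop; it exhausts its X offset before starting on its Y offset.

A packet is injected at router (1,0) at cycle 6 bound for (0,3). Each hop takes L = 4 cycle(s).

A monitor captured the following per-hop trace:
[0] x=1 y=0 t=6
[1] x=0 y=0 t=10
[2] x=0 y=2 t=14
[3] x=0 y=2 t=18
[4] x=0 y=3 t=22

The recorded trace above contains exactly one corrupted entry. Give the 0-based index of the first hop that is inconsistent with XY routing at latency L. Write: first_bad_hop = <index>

first_bad_hop = 2

check 1→ d=(-1,0) cyc+4: ok
check 2→ d=(0,2) cyc+4: BAD: non-unit step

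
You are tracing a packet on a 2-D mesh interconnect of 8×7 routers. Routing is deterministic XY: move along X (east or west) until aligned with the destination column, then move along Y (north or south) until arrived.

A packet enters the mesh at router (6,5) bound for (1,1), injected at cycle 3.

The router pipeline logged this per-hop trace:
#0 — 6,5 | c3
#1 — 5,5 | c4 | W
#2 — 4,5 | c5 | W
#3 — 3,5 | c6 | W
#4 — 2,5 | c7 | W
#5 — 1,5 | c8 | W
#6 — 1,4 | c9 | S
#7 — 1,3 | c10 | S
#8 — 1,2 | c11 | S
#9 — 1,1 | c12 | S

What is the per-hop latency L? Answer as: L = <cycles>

Between hops 0 and 1 the cycle counter advances 4 − 3 = 1.
Per-hop latency L = Δcyc = 1.

L = 1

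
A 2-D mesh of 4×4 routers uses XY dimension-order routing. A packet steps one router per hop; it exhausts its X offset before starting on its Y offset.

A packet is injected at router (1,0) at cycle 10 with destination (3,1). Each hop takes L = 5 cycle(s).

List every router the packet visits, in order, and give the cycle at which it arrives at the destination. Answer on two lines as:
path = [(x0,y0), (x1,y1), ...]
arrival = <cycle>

path = [(1,0), (2,0), (3,0), (3,1)]
arrival = 25

#0 — 1,0 | c10
#1 — 2,0 | c15 | E
#2 — 3,0 | c20 | E
#3 — 3,1 | c25 | N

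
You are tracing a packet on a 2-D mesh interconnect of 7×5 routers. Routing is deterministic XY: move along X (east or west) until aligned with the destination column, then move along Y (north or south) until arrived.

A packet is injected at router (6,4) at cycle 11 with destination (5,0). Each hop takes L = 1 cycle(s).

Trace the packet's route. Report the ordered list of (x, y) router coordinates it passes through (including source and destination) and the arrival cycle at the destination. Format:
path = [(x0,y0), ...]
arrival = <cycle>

src (6,4)  cyc=11
W→(5,4)  cyc=12
S→(5,3)  cyc=13
S→(5,2)  cyc=14
S→(5,1)  cyc=15
S→(5,0)  cyc=16

path = [(6,4), (5,4), (5,3), (5,2), (5,1), (5,0)]
arrival = 16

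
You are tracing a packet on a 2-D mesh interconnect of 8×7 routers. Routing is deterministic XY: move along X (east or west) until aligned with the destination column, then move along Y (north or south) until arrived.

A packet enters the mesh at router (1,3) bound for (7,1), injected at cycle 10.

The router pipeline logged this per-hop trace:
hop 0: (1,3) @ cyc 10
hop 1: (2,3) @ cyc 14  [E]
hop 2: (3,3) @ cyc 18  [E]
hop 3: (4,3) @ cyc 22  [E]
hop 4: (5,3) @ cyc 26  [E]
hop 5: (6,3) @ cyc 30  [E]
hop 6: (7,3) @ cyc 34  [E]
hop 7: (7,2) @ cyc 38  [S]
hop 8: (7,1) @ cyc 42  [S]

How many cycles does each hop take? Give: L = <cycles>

From hop 0 (10) to hop 1 (14): +4 cycles.
Per-hop latency L = Δcyc = 4.

L = 4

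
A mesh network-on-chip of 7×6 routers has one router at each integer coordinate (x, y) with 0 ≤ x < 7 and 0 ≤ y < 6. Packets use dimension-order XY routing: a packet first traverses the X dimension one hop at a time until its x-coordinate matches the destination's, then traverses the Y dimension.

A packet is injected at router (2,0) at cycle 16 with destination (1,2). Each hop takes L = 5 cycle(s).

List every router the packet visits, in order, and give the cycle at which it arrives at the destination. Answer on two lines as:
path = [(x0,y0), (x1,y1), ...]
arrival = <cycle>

path = [(2,0), (1,0), (1,1), (1,2)]
arrival = 31

#0 — 2,0 | c16
#1 — 1,0 | c21 | W
#2 — 1,1 | c26 | N
#3 — 1,2 | c31 | N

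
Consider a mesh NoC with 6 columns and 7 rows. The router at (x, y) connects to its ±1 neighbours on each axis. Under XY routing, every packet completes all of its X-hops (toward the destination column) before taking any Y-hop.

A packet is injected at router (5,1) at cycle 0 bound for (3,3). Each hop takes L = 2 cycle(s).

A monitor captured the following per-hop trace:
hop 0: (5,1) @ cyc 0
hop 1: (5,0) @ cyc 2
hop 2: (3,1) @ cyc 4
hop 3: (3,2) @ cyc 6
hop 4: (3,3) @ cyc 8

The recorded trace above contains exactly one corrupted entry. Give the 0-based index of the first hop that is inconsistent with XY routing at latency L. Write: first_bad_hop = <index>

[1] (+0,-1) / 2c ⇒ BAD: Y-move but x=5≠3

first_bad_hop = 1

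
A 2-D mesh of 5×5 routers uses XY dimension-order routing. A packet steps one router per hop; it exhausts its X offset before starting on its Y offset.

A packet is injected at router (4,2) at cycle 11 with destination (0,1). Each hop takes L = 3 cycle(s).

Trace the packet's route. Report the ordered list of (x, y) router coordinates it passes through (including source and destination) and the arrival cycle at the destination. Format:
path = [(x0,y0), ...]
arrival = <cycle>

[0] x=4 y=2 t=11
[1] x=3 y=2 t=14 →W
[2] x=2 y=2 t=17 →W
[3] x=1 y=2 t=20 →W
[4] x=0 y=2 t=23 →W
[5] x=0 y=1 t=26 →S

path = [(4,2), (3,2), (2,2), (1,2), (0,2), (0,1)]
arrival = 26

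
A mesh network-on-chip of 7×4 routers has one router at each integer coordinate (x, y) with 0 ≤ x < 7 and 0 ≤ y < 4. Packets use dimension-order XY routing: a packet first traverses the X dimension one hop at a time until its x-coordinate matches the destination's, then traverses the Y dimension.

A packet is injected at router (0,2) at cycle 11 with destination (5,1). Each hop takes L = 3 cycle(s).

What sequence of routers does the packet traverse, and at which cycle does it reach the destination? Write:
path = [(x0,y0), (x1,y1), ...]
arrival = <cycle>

#0 — 0,2 | c11
#1 — 1,2 | c14 | E
#2 — 2,2 | c17 | E
#3 — 3,2 | c20 | E
#4 — 4,2 | c23 | E
#5 — 5,2 | c26 | E
#6 — 5,1 | c29 | S

path = [(0,2), (1,2), (2,2), (3,2), (4,2), (5,2), (5,1)]
arrival = 29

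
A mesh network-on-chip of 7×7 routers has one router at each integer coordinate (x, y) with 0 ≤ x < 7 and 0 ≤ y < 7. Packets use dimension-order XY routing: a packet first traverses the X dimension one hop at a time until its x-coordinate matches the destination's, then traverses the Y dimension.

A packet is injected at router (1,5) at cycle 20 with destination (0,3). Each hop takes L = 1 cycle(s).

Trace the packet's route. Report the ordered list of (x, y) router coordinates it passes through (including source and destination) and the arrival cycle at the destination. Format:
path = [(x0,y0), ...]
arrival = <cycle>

path = [(1,5), (0,5), (0,4), (0,3)]
arrival = 23

  0. router=(1,5) cycle=20 (inject)
  1. router=(0,5) cycle=21 dir=W
  2. router=(0,4) cycle=22 dir=S
  3. router=(0,3) cycle=23 dir=S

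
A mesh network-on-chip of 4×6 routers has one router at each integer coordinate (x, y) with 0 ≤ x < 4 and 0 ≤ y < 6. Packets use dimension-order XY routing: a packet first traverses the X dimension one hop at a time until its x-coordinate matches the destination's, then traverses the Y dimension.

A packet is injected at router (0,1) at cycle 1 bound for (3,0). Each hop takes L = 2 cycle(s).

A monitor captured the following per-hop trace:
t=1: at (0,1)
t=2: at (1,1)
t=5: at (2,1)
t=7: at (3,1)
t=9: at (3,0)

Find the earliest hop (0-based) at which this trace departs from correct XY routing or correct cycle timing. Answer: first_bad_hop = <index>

hop 1: step (+1,+0), +1 cyc — BAD: Δcyc=1≠L

first_bad_hop = 1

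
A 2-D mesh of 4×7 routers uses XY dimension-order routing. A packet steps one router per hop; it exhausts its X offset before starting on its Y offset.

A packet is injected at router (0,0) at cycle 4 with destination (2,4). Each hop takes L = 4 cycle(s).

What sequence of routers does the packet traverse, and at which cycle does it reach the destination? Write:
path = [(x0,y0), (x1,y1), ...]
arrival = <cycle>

path = [(0,0), (1,0), (2,0), (2,1), (2,2), (2,3), (2,4)]
arrival = 28

#0 — 0,0 | c4
#1 — 1,0 | c8 | E
#2 — 2,0 | c12 | E
#3 — 2,1 | c16 | N
#4 — 2,2 | c20 | N
#5 — 2,3 | c24 | N
#6 — 2,4 | c28 | N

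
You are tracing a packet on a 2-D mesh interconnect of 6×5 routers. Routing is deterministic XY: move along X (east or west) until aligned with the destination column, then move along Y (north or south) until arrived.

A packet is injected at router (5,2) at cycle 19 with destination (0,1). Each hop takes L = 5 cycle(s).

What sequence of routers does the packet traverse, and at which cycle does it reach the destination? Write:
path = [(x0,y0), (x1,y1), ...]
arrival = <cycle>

src (5,2)  cyc=19
W→(4,2)  cyc=24
W→(3,2)  cyc=29
W→(2,2)  cyc=34
W→(1,2)  cyc=39
W→(0,2)  cyc=44
S→(0,1)  cyc=49

path = [(5,2), (4,2), (3,2), (2,2), (1,2), (0,2), (0,1)]
arrival = 49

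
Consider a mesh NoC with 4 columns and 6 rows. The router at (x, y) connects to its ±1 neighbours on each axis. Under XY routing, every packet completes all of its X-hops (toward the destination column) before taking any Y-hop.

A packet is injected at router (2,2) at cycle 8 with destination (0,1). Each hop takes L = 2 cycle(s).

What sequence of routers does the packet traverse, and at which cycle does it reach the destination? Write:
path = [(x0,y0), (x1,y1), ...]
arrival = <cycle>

path = [(2,2), (1,2), (0,2), (0,1)]
arrival = 14

[0] x=2 y=2 t=8
[1] x=1 y=2 t=10 →W
[2] x=0 y=2 t=12 →W
[3] x=0 y=1 t=14 →S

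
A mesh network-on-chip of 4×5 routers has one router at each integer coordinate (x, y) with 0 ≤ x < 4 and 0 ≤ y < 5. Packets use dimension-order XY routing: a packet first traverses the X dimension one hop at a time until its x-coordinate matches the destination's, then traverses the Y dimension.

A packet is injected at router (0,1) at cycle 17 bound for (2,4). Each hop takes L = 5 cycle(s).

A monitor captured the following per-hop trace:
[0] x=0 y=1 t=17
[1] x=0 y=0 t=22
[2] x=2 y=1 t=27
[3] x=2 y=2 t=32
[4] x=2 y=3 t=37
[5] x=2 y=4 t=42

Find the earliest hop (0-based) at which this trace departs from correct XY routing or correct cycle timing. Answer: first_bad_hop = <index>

hop 1: step (+0,-1), +5 cyc — BAD: Y-move but x=0≠2

first_bad_hop = 1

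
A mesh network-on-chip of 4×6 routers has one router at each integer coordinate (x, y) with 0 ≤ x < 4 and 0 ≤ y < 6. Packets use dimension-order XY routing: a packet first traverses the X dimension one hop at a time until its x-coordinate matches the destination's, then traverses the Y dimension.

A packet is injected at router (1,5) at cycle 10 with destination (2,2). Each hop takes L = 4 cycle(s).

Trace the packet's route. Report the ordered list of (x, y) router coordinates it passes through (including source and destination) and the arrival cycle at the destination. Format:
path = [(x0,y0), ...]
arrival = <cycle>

path = [(1,5), (2,5), (2,4), (2,3), (2,2)]
arrival = 26

src (1,5)  cyc=10
E→(2,5)  cyc=14
S→(2,4)  cyc=18
S→(2,3)  cyc=22
S→(2,2)  cyc=26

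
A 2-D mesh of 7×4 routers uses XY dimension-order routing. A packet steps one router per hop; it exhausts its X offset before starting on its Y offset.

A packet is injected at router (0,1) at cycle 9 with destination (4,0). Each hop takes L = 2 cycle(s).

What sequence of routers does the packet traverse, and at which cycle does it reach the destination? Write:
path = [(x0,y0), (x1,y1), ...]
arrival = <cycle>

[0] x=0 y=1 t=9
[1] x=1 y=1 t=11 →E
[2] x=2 y=1 t=13 →E
[3] x=3 y=1 t=15 →E
[4] x=4 y=1 t=17 →E
[5] x=4 y=0 t=19 →S

path = [(0,1), (1,1), (2,1), (3,1), (4,1), (4,0)]
arrival = 19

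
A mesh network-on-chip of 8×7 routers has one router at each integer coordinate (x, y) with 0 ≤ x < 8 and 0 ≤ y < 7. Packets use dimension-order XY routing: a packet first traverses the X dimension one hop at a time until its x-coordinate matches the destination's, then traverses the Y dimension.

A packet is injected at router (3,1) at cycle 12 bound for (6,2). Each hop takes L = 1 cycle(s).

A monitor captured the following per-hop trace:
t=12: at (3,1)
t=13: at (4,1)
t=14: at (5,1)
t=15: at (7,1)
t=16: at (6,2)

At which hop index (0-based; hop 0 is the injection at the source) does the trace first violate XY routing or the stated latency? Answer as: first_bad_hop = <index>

first_bad_hop = 3

[1] (+1,+0) / 1c ⇒ ok
[2] (+1,+0) / 1c ⇒ ok
[3] (+2,+0) / 1c ⇒ BAD: non-unit step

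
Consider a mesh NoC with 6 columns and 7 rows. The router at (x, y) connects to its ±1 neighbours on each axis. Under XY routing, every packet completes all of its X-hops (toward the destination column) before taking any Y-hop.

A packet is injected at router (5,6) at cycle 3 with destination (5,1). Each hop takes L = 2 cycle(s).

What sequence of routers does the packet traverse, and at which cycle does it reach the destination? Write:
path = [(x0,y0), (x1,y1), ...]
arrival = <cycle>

path = [(5,6), (5,5), (5,4), (5,3), (5,2), (5,1)]
arrival = 13

[0] x=5 y=6 t=3
[1] x=5 y=5 t=5 →S
[2] x=5 y=4 t=7 →S
[3] x=5 y=3 t=9 →S
[4] x=5 y=2 t=11 →S
[5] x=5 y=1 t=13 →S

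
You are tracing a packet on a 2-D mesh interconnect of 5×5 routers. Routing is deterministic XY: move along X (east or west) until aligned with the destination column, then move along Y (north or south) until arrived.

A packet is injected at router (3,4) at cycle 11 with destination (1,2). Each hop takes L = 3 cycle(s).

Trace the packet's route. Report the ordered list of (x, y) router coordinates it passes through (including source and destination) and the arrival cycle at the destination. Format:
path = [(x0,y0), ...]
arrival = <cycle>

path = [(3,4), (2,4), (1,4), (1,3), (1,2)]
arrival = 23

src (3,4)  cyc=11
W→(2,4)  cyc=14
W→(1,4)  cyc=17
S→(1,3)  cyc=20
S→(1,2)  cyc=23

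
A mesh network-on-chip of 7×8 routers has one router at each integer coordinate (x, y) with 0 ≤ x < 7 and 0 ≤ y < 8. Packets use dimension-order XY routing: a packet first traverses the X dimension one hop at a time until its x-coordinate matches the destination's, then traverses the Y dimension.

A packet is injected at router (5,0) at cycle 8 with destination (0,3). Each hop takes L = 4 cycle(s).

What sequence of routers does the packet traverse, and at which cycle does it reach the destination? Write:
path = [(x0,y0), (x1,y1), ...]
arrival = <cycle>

path = [(5,0), (4,0), (3,0), (2,0), (1,0), (0,0), (0,1), (0,2), (0,3)]
arrival = 40

hop 0: (5,0) @ cyc 8
hop 1: (4,0) @ cyc 12  [W]
hop 2: (3,0) @ cyc 16  [W]
hop 3: (2,0) @ cyc 20  [W]
hop 4: (1,0) @ cyc 24  [W]
hop 5: (0,0) @ cyc 28  [W]
hop 6: (0,1) @ cyc 32  [N]
hop 7: (0,2) @ cyc 36  [N]
hop 8: (0,3) @ cyc 40  [N]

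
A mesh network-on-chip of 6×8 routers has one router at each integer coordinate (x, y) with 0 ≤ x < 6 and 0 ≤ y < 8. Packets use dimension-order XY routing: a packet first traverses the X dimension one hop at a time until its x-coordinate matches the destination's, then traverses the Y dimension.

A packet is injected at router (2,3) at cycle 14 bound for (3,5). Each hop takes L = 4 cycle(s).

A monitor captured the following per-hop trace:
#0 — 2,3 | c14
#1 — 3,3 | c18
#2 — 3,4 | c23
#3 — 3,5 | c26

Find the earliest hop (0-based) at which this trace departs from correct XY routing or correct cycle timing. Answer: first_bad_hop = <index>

first_bad_hop = 2

[1] (+1,+0) / 4c ⇒ ok
[2] (+0,+1) / 5c ⇒ BAD: Δcyc=5≠L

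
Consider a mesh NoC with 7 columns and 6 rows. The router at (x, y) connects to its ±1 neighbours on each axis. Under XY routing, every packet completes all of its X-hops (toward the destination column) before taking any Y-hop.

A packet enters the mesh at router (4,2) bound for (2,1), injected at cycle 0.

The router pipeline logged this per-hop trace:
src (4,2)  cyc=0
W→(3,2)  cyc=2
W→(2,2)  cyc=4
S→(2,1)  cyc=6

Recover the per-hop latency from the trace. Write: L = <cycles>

L = 2

Between hops 0 and 1 the cycle counter advances 2 − 0 = 2.
Each hop adds L, hence L = 2.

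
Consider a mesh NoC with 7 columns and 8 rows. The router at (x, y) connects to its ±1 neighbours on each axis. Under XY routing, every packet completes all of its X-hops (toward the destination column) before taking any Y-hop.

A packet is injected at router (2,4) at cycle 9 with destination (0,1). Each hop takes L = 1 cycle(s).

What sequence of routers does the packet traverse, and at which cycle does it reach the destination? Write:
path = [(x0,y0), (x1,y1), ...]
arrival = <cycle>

[0] x=2 y=4 t=9
[1] x=1 y=4 t=10 →W
[2] x=0 y=4 t=11 →W
[3] x=0 y=3 t=12 →S
[4] x=0 y=2 t=13 →S
[5] x=0 y=1 t=14 →S

path = [(2,4), (1,4), (0,4), (0,3), (0,2), (0,1)]
arrival = 14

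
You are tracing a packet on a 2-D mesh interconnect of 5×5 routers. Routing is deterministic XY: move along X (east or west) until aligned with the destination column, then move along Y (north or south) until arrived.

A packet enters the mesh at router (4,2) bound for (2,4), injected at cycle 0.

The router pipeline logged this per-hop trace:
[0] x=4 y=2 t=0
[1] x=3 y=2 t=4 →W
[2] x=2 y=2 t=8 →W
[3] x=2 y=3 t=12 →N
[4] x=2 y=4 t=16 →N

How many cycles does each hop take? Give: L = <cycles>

L = 4

From hop 0 (0) to hop 1 (4): +4 cycles.
Per-hop latency L = Δcyc = 4.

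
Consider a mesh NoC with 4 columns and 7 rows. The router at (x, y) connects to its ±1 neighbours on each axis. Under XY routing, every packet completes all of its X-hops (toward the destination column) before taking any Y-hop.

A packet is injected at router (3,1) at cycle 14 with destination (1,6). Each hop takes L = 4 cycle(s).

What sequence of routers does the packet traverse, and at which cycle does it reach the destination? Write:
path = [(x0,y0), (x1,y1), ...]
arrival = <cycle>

path = [(3,1), (2,1), (1,1), (1,2), (1,3), (1,4), (1,5), (1,6)]
arrival = 42

hop 0: (3,1) @ cyc 14
hop 1: (2,1) @ cyc 18  [W]
hop 2: (1,1) @ cyc 22  [W]
hop 3: (1,2) @ cyc 26  [N]
hop 4: (1,3) @ cyc 30  [N]
hop 5: (1,4) @ cyc 34  [N]
hop 6: (1,5) @ cyc 38  [N]
hop 7: (1,6) @ cyc 42  [N]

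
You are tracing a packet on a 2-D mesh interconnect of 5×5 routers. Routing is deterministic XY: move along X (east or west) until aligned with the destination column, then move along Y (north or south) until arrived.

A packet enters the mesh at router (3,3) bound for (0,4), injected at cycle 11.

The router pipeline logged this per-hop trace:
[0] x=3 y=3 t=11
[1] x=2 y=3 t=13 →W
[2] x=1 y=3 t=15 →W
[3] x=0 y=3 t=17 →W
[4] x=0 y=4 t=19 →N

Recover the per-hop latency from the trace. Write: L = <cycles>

Δcyc across hop 0→1: 13 − 11 = 2.
One hop costs L cycles, so L = 2.

L = 2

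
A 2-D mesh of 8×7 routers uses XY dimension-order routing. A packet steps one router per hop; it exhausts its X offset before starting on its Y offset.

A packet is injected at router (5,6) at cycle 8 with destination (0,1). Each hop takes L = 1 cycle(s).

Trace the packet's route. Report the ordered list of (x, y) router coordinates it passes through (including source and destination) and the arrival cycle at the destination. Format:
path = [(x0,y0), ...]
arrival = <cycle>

path = [(5,6), (4,6), (3,6), (2,6), (1,6), (0,6), (0,5), (0,4), (0,3), (0,2), (0,1)]
arrival = 18

hop 0: (5,6) @ cyc 8
hop 1: (4,6) @ cyc 9  [W]
hop 2: (3,6) @ cyc 10  [W]
hop 3: (2,6) @ cyc 11  [W]
hop 4: (1,6) @ cyc 12  [W]
hop 5: (0,6) @ cyc 13  [W]
hop 6: (0,5) @ cyc 14  [S]
hop 7: (0,4) @ cyc 15  [S]
hop 8: (0,3) @ cyc 16  [S]
hop 9: (0,2) @ cyc 17  [S]
hop 10: (0,1) @ cyc 18  [S]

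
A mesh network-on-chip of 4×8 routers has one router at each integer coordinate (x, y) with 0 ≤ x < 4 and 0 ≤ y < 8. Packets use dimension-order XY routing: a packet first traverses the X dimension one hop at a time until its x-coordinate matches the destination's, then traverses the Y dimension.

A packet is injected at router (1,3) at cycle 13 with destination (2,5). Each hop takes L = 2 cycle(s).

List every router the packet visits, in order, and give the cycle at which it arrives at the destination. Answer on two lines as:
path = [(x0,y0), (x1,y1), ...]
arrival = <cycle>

t=13: at (1,3)
t=15: at (2,3) after E
t=17: at (2,4) after N
t=19: at (2,5) after N

path = [(1,3), (2,3), (2,4), (2,5)]
arrival = 19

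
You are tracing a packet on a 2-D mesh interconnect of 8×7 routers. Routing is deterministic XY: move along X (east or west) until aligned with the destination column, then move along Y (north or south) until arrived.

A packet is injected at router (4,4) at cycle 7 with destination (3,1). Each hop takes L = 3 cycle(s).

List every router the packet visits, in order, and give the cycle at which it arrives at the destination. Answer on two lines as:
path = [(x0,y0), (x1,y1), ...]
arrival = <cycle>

src (4,4)  cyc=7
W→(3,4)  cyc=10
S→(3,3)  cyc=13
S→(3,2)  cyc=16
S→(3,1)  cyc=19

path = [(4,4), (3,4), (3,3), (3,2), (3,1)]
arrival = 19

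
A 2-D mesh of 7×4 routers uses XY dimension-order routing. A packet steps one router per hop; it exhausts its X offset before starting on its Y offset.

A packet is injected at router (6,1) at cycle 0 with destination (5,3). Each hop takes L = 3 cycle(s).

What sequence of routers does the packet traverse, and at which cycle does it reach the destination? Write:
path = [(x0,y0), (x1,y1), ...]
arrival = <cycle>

path = [(6,1), (5,1), (5,2), (5,3)]
arrival = 9

#0 — 6,1 | c0
#1 — 5,1 | c3 | W
#2 — 5,2 | c6 | N
#3 — 5,3 | c9 | N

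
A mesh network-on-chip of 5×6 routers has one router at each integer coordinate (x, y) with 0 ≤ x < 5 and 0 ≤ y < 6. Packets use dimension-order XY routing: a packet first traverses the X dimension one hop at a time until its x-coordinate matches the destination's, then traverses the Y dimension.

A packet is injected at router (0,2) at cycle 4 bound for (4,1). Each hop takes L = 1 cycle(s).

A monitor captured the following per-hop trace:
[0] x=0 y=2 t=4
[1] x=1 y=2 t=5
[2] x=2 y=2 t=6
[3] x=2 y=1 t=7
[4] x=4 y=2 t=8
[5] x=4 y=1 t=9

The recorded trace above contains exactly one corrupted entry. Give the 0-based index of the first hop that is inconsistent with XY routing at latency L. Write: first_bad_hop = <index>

first_bad_hop = 3

[1] (+1,+0) / 1c ⇒ ok
[2] (+1,+0) / 1c ⇒ ok
[3] (+0,-1) / 1c ⇒ BAD: Y-move but x=2≠4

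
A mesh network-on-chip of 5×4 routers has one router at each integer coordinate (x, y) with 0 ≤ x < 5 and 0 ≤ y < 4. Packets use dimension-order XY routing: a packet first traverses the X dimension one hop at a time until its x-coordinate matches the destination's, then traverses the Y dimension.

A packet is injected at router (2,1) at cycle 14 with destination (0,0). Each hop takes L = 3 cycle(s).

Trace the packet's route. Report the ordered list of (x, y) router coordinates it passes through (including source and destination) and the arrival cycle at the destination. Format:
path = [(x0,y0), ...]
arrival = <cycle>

t=14: at (2,1)
t=17: at (1,1) after W
t=20: at (0,1) after W
t=23: at (0,0) after S

path = [(2,1), (1,1), (0,1), (0,0)]
arrival = 23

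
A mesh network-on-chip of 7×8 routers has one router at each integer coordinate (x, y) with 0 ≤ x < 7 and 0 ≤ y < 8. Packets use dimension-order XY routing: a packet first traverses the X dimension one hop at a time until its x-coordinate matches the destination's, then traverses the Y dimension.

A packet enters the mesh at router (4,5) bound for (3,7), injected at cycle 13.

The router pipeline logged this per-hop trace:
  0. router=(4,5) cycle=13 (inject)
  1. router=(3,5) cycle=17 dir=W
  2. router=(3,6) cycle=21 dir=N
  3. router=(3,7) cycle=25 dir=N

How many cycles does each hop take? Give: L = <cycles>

Between hops 0 and 1 the cycle counter advances 17 − 13 = 4.
Each hop adds L, hence L = 4.

L = 4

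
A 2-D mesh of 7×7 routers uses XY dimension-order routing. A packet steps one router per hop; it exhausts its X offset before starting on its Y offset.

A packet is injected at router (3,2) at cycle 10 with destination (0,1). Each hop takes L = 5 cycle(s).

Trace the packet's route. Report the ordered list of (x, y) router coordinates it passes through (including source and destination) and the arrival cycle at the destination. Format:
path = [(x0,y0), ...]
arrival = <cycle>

path = [(3,2), (2,2), (1,2), (0,2), (0,1)]
arrival = 30

src (3,2)  cyc=10
W→(2,2)  cyc=15
W→(1,2)  cyc=20
W→(0,2)  cyc=25
S→(0,1)  cyc=30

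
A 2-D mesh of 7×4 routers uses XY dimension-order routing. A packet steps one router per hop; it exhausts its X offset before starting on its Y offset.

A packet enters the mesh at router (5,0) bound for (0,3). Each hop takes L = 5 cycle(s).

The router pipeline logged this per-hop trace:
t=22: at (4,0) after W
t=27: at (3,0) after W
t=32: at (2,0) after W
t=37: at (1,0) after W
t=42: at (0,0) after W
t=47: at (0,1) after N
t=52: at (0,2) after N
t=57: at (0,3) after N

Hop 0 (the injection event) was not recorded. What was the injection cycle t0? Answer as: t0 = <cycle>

t0 = 17

The first recorded entry is hop 1 at cycle 22.
Therefore t0 = 22 − L = 17.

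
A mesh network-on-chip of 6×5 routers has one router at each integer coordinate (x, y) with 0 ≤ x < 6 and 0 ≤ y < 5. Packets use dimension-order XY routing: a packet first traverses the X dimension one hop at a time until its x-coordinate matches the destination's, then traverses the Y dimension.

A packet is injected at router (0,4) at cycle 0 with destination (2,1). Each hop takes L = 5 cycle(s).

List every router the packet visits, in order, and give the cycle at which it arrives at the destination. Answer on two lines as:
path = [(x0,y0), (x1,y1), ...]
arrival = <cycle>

t=0: at (0,4)
t=5: at (1,4) after E
t=10: at (2,4) after E
t=15: at (2,3) after S
t=20: at (2,2) after S
t=25: at (2,1) after S

path = [(0,4), (1,4), (2,4), (2,3), (2,2), (2,1)]
arrival = 25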